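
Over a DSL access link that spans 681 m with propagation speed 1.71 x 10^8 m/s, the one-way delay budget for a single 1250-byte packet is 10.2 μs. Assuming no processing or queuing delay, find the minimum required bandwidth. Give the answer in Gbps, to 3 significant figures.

L = 10000 bits.
Propagation delay = 681 / 171000000 = 3.98246 μs.
Transmission budget = 10.2 − 3.98246 = 6.21754 μs.
R ≥ L / t_tx = 10000 bits / 6.21754e-06 s = 1.61 Gbps.

1.61 Gbps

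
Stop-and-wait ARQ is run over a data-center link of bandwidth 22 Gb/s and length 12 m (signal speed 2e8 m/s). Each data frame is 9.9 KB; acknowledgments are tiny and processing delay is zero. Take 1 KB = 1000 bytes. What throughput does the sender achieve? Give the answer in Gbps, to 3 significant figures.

t_tx = L/R = 79200/22000000000 = 3.6e-06 s.
t_prop = 12/200000000 = 6e-08 s; RTT = 1.2e-07 s.
Cycle = t_tx + RTT = 3.72e-06 s.
Throughput = L / cycle = 79200 / 3.72e-06 = 21.3 Gbps.

21.3 Gbps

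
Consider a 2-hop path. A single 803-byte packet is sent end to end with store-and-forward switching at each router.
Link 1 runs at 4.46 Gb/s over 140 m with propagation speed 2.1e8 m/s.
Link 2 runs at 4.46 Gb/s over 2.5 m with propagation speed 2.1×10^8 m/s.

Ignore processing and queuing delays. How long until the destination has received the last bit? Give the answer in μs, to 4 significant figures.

L = 803 × 8 = 6424 bits.
Transmission delay per hop = L/R = 6424/4460000000 = 1.44036 μs; 2 hops → 2.88072 μs.
Propagation delays (d/s per hop): 0.666667, 0.0119048 μs; sum = 0.678571 μs.
End-to-end = 3.559 μs.

3.559 μs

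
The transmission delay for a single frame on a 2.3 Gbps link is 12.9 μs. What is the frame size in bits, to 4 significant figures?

29670 bits

L = R × t_tx = 2300000000 b/s × 1.29e-05 s = 29670 bits.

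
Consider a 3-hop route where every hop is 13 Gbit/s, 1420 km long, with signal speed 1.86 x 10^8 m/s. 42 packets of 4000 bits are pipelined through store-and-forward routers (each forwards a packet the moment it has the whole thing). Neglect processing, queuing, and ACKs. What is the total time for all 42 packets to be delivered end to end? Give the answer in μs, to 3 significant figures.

Per-hop transmission t_tx = L/R = 4000/13000000000 = 0.307692 μs.
Per-hop propagation t_prop = 1420000/186000000 = 7634.41 μs.
Pipeline fill: first packet needs 3·t_tx to clear all hops; remaining 41 packets each add one t_tx.
Total = (3+42-1)·t_tx + 3·t_prop = 44·0.307692 + 3·7634.41 = 22900 μs.

22900 μs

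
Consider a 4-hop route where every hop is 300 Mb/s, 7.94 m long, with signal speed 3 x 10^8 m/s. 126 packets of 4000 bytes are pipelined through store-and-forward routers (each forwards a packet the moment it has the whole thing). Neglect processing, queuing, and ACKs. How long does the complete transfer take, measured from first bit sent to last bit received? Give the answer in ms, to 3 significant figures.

Per-hop transmission t_tx = L/R = 32000/300000000 = 0.106667 ms.
Per-hop propagation t_prop = 7.94/300000000 = 2.64667e-05 ms.
Pipeline fill: first packet needs 4·t_tx to clear all hops; remaining 125 packets each add one t_tx.
Total = (4+126-1)·t_tx + 4·t_prop = 129·0.106667 + 4·2.64667e-05 = 13.8 ms.

13.8 ms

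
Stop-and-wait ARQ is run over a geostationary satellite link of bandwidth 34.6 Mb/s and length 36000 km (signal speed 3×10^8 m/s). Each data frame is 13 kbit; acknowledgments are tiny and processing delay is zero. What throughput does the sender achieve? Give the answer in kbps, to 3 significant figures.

54.1 kbps

t_tx = L/R = 13000/34600000 = 0.000375723 s.
t_prop = 36000000/300000000 = 0.12 s; RTT = 0.24 s.
Cycle = t_tx + RTT = 0.240376 s.
Throughput = L / cycle = 13000 / 0.240376 = 54.1 kbps.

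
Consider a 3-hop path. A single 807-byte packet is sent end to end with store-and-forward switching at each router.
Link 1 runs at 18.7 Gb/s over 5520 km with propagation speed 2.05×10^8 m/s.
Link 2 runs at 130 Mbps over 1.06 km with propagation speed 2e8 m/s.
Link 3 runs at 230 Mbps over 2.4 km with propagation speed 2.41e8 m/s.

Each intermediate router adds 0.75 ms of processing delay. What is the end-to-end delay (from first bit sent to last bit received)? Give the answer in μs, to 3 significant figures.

28500 μs

L = 807 × 8 = 6456 bits.
Transmission delays (L/R per hop): 0.345241, 49.6615, 28.0696 μs; sum = 78.0763 μs.
Propagation delays (d/s per hop): 26926.8, 5.3, 9.95851 μs; sum = 26942.1 μs.
Processing at 2 router(s): 2 × 0.75 ms = 1500 μs.
End-to-end = 28500 μs.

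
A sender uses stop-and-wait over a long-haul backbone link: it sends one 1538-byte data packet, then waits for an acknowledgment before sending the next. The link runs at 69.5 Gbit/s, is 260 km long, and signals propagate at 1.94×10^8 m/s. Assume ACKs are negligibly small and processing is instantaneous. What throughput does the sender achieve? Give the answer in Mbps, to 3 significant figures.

t_tx = L/R = 12304/69500000000 = 1.77036e-07 s.
t_prop = 260000/194000000 = 0.00134021 s; RTT = 0.00268041 s.
Cycle = t_tx + RTT = 0.00268059 s.
Throughput = L / cycle = 12304 / 0.00268059 = 4.59 Mbps.

4.59 Mbps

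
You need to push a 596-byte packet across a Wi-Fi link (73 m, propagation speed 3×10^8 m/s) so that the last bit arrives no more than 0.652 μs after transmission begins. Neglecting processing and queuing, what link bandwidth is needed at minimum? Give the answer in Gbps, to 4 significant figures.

L = 4768 bits.
Propagation delay = 73 / 300000000 = 0.243333 μs.
Transmission budget = 0.652 − 0.243333 = 0.408667 μs.
R ≥ L / t_tx = 4768 bits / 4.08667e-07 s = 11.67 Gbps.

11.67 Gbps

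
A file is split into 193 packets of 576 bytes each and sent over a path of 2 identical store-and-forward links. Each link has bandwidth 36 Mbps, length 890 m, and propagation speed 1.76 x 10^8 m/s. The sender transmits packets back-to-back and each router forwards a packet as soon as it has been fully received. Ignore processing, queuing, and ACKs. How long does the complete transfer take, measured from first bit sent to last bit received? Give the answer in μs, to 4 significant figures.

Per-hop transmission t_tx = L/R = 4608/36000000 = 128 μs.
Per-hop propagation t_prop = 890/176000000 = 5.05682 μs.
Pipeline fill: first packet needs 2·t_tx to clear all hops; remaining 192 packets each add one t_tx.
Total = (2+193-1)·t_tx + 2·t_prop = 194·128 + 2·5.05682 = 24840 μs.

24840 μs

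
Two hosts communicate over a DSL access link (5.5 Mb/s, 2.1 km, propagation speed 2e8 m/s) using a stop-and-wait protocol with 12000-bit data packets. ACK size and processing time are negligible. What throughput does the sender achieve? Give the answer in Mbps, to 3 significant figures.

5.45 Mbps

t_tx = L/R = 12000/5500000 = 0.00218182 s.
t_prop = 2100/200000000 = 1.05e-05 s; RTT = 2.1e-05 s.
Cycle = t_tx + RTT = 0.00220282 s.
Throughput = L / cycle = 12000 / 0.00220282 = 5.45 Mbps.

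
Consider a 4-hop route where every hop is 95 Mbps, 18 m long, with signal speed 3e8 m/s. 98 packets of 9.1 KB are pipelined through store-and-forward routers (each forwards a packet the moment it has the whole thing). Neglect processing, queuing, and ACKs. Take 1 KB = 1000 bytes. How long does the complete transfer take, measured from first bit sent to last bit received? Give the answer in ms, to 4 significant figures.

Per-hop transmission t_tx = L/R = 72800/95000000 = 0.766316 ms.
Per-hop propagation t_prop = 18/300000000 = 6e-05 ms.
Pipeline fill: first packet needs 4·t_tx to clear all hops; remaining 97 packets each add one t_tx.
Total = (4+98-1)·t_tx + 4·t_prop = 101·0.766316 + 4·6e-05 = 77.40 ms.

77.40 ms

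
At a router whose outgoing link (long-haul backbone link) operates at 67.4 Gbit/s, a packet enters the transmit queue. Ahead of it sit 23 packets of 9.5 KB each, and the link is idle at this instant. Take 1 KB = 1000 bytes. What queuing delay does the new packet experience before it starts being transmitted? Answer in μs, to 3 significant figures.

25.9 μs

Each queued packet: L/R = 76000/6.74e+10 = 1.1276 μs.
23 queued → 25.9347 μs.
Queuing delay = 25.9 μs.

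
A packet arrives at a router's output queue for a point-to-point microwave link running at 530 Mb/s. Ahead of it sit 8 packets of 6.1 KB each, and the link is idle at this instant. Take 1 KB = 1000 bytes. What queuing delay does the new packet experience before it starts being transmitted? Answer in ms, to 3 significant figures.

0.737 ms

Each queued packet: L/R = 48800/530000000 = 0.0920755 ms.
8 queued → 0.736604 ms.
Queuing delay = 0.737 ms.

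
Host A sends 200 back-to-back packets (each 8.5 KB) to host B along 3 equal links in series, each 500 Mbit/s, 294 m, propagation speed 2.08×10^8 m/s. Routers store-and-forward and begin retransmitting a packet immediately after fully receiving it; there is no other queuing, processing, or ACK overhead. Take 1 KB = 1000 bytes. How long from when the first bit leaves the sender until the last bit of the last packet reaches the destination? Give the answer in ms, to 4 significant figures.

27.48 ms

Per-hop transmission t_tx = L/R = 68000/500000000 = 0.136 ms.
Per-hop propagation t_prop = 294/208000000 = 0.00141346 ms.
Pipeline fill: first packet needs 3·t_tx to clear all hops; remaining 199 packets each add one t_tx.
Total = (3+200-1)·t_tx + 3·t_prop = 202·0.136 + 3·0.00141346 = 27.48 ms.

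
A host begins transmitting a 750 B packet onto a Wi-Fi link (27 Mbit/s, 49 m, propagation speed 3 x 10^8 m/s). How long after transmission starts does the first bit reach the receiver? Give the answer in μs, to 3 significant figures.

First bit experiences only propagation delay: d/s = 49/300000000 = 0.163 μs.

0.163 μs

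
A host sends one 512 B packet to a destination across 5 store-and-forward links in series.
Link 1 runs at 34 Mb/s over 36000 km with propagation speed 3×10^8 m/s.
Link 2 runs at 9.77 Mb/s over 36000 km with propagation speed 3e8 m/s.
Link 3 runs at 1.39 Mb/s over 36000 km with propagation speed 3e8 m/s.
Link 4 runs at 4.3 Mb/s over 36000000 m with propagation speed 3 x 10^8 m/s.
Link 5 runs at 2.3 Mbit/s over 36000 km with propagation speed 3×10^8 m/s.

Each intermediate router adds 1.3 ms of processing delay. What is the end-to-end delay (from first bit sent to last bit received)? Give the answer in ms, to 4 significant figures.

611.4 ms

L = 512 × 8 = 4096 bits.
Transmission delays (L/R per hop): 0.120471, 0.419243, 2.94676, 0.952558, 1.78087 ms; sum = 6.2199 ms.
Propagation delays (d/s per hop): 120, 120, 120, 120, 120 ms; sum = 600 ms.
Processing at 4 router(s): 4 × 1.3 ms = 5.2 ms.
End-to-end = 611.4 ms.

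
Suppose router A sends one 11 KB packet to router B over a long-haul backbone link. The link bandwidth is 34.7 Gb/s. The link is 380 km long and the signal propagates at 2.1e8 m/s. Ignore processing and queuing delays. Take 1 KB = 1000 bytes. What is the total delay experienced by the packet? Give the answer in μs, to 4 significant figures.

L = 88000 bits.
Transmission delay = L/R = 88000 / 34700000000 = 2.53602 μs.
Propagation delay = d/s = 380000 m / 210000000 m/s = 1809.52 μs.
Total = 1812 μs.

1812 μs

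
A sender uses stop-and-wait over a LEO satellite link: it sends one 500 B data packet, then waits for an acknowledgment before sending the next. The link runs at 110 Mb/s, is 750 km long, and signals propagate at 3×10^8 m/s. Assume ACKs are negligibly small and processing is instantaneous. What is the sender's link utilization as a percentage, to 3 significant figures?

t_tx = L/R = 4000/110000000 = 3.63636e-05 s.
t_prop = 750000/300000000 = 0.0025 s; RTT = 0.005 s.
Cycle = t_tx + RTT = 0.00503636 s.
Utilization = t_tx / cycle = 3.63636e-05/0.00503636 = 0.722 %.

0.722 %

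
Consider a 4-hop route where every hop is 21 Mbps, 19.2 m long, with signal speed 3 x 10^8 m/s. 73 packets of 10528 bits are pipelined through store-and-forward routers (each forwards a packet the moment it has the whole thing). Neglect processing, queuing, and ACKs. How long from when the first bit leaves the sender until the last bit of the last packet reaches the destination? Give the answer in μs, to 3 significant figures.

38100 μs

Per-hop transmission t_tx = L/R = 10528/21000000 = 501.333 μs.
Per-hop propagation t_prop = 19.2/300000000 = 0.064 μs.
Pipeline fill: first packet needs 4·t_tx to clear all hops; remaining 72 packets each add one t_tx.
Total = (4+73-1)·t_tx + 4·t_prop = 76·501.333 + 4·0.064 = 38100 μs.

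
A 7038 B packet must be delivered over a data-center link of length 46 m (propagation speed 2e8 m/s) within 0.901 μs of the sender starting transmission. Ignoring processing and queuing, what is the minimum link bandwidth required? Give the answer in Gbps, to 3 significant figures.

L = 56304 bits.
Propagation delay = 46 / 200000000 = 0.23 μs.
Transmission budget = 0.901 − 0.23 = 0.671 μs.
R ≥ L / t_tx = 56304 bits / 6.71e-07 s = 83.9 Gbps.

83.9 Gbps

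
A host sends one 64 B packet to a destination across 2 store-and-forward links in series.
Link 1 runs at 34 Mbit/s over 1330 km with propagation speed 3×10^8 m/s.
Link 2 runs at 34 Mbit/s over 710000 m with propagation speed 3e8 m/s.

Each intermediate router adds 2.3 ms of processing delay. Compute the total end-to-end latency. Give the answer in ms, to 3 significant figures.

L = 64 × 8 = 512 bits.
Transmission delay per hop = L/R = 512/34000000 = 0.0150588 ms; 2 hops → 0.0301176 ms.
Propagation delays (d/s per hop): 4.43333, 2.36667 ms; sum = 6.8 ms.
Processing at 1 router(s): 1 × 2.3 ms = 2.3 ms.
End-to-end = 9.13 ms.

9.13 ms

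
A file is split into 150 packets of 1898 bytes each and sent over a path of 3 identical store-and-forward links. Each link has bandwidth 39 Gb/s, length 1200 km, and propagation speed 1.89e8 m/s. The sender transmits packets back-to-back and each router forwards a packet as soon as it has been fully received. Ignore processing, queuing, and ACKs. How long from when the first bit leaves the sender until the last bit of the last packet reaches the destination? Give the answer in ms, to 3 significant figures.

19.1 ms

Per-hop transmission t_tx = L/R = 15184/39000000000 = 0.000389333 ms.
Per-hop propagation t_prop = 1200000/189000000 = 6.34921 ms.
Pipeline fill: first packet needs 3·t_tx to clear all hops; remaining 149 packets each add one t_tx.
Total = (3+150-1)·t_tx + 3·t_prop = 152·0.000389333 + 3·6.34921 = 19.1 ms.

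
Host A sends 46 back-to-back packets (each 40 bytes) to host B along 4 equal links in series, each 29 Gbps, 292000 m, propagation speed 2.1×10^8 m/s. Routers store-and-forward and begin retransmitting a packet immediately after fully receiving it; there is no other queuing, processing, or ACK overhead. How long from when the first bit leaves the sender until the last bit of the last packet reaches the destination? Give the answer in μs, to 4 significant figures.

Per-hop transmission t_tx = L/R = 320/29000000000 = 0.0110345 μs.
Per-hop propagation t_prop = 292000/210000000 = 1390.48 μs.
Pipeline fill: first packet needs 4·t_tx to clear all hops; remaining 45 packets each add one t_tx.
Total = (4+46-1)·t_tx + 4·t_prop = 49·0.0110345 + 4·1390.48 = 5562 μs.

5562 μs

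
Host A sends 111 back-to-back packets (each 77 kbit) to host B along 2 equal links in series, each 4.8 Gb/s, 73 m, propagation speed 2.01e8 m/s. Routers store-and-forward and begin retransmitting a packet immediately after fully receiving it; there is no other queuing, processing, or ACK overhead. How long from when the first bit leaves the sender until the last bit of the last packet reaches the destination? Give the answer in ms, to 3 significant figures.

1.80 ms

Per-hop transmission t_tx = L/R = 77000/4800000000 = 0.0160417 ms.
Per-hop propagation t_prop = 73/2.01e+08 = 0.000363184 ms.
Pipeline fill: first packet needs 2·t_tx to clear all hops; remaining 110 packets each add one t_tx.
Total = (2+111-1)·t_tx + 2·t_prop = 112·0.0160417 + 2·0.000363184 = 1.80 ms.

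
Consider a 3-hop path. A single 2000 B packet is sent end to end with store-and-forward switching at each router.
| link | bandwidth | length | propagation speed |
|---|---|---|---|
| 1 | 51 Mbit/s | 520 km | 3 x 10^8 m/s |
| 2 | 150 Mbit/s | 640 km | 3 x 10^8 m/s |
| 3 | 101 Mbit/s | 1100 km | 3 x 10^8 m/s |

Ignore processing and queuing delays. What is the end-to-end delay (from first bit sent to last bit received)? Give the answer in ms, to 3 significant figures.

8.11 ms

L = 2000 × 8 = 16000 bits.
Transmission delays (L/R per hop): 0.313725, 0.106667, 0.158416 ms; sum = 0.578808 ms.
Propagation delays (d/s per hop): 1.73333, 2.13333, 3.66667 ms; sum = 7.53333 ms.
End-to-end = 8.11 ms.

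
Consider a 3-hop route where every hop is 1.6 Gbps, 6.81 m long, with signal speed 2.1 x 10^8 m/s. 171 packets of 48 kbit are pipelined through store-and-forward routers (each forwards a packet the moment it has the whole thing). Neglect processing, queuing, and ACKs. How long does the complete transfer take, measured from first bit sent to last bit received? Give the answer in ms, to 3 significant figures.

5.19 ms

Per-hop transmission t_tx = L/R = 48000/1600000000 = 0.03 ms.
Per-hop propagation t_prop = 6.81/210000000 = 3.24286e-05 ms.
Pipeline fill: first packet needs 3·t_tx to clear all hops; remaining 170 packets each add one t_tx.
Total = (3+171-1)·t_tx + 3·t_prop = 173·0.03 + 3·3.24286e-05 = 5.19 ms.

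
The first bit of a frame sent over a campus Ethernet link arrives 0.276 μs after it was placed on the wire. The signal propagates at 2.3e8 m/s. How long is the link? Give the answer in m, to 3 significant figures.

63.5 m

d = s × t_prop = 2.3e+08 × 2.76e-07 = 63.5 m.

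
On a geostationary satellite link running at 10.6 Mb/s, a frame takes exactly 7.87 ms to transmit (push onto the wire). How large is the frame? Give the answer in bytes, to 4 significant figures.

L = R × t_tx = 10600000 b/s × 0.00787 s = 83422 bits.
In bytes: 83422 / 8 = 10430 bytes.

10430 bytes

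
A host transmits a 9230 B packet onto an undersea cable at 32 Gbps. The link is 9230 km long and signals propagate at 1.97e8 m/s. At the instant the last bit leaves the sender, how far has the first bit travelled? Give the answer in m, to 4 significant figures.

t_tx = L/R = 73840/32000000000 = 2.3075e-06 s.
Distance = s × t_tx = 197000000 × 2.3075e-06 = 454.6 m.

454.6 m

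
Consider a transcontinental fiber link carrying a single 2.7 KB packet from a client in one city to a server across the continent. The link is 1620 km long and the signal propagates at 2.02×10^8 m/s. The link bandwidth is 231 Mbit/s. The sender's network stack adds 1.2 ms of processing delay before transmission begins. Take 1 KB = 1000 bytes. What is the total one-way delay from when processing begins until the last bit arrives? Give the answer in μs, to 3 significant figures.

9310 μs

L = 21600 bits.
Transmission delay = L/R = 21600 / 231000000 = 93.5065 μs.
Propagation delay = d/s = 1620000 m / 202000000 m/s = 8019.8 μs.
Plus processing delay 1.2 ms = 1200 μs.
Total = 9310 μs.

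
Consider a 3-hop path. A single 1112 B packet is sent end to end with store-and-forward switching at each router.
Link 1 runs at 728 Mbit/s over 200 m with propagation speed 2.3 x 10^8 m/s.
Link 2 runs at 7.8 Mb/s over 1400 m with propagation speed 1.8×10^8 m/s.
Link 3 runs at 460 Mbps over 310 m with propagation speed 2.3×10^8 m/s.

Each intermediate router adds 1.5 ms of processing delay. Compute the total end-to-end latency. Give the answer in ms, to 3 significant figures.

4.18 ms

L = 1112 × 8 = 8896 bits.
Transmission delays (L/R per hop): 0.0122198, 1.14051, 0.0193391 ms; sum = 1.17207 ms.
Propagation delays (d/s per hop): 0.000869565, 0.00777778, 0.00134783 ms; sum = 0.00999517 ms.
Processing at 2 router(s): 2 × 1.5 ms = 3 ms.
End-to-end = 4.18 ms.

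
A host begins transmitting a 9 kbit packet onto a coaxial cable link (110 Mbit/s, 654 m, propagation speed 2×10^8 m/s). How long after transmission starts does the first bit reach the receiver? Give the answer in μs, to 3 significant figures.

First bit experiences only propagation delay: d/s = 654/200000000 = 3.27 μs.

3.27 μs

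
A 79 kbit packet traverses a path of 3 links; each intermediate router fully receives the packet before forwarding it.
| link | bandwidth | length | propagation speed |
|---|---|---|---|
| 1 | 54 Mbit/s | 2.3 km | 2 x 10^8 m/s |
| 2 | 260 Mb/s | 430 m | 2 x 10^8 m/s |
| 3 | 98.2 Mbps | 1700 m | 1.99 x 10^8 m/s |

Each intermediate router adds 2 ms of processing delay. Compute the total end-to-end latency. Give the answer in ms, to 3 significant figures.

L = 79000 bits.
Transmission delays (L/R per hop): 1.46296, 0.303846, 0.804481 ms; sum = 2.57129 ms.
Propagation delays (d/s per hop): 0.0115, 0.00215, 0.00854271 ms; sum = 0.0221927 ms.
Processing at 2 router(s): 2 × 2 ms = 4 ms.
End-to-end = 6.59 ms.

6.59 ms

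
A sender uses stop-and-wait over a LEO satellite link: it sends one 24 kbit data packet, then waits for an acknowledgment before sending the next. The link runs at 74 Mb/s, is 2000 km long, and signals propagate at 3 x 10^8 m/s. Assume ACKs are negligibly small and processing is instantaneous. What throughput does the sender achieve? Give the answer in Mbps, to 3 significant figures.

1.76 Mbps

t_tx = L/R = 24000/74000000 = 0.000324324 s.
t_prop = 2000000/300000000 = 0.00666667 s; RTT = 0.0133333 s.
Cycle = t_tx + RTT = 0.0136577 s.
Throughput = L / cycle = 24000 / 0.0136577 = 1.76 Mbps.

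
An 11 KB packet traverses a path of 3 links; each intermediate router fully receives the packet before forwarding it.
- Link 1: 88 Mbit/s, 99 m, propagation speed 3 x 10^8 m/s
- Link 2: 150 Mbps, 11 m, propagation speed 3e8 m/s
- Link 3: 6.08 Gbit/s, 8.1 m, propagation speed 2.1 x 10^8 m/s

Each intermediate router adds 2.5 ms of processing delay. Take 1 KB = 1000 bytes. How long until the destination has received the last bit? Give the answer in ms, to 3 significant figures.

6.60 ms

L = 88000 bits.
Transmission delays (L/R per hop): 1, 0.586667, 0.0144737 ms; sum = 1.60114 ms.
Propagation delays (d/s per hop): 0.00033, 3.66667e-05, 3.85714e-05 ms; sum = 0.000405238 ms.
Processing at 2 router(s): 2 × 2.5 ms = 5 ms.
End-to-end = 6.60 ms.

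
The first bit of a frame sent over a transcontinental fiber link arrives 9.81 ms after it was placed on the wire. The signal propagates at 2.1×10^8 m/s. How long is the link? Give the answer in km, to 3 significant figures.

d = s × t_prop = 210000000 × 0.00981 = 2060 km.

2060 km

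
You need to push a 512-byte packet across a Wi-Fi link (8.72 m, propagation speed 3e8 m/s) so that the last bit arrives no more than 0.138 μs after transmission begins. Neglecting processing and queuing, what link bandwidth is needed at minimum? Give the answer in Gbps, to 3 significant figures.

37.6 Gbps

L = 4096 bits.
Propagation delay = 8.72 / 300000000 = 0.0290667 μs.
Transmission budget = 0.138 − 0.0290667 = 0.108933 μs.
R ≥ L / t_tx = 4096 bits / 1.08933e-07 s = 37.6 Gbps.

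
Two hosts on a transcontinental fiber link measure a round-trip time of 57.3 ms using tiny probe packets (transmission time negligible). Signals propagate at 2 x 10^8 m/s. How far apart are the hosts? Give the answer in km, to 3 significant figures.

One-way propagation = RTT/2 = 28.65 ms.
d = s × t = 200000000 × 0.02865 = 5730 km.

5730 km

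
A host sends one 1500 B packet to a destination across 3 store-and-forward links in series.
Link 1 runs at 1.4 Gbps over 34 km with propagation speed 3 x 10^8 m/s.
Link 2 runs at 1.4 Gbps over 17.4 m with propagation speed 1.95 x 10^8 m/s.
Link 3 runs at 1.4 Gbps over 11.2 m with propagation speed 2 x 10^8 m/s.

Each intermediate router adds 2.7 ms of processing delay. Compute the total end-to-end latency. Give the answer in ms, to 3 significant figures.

5.54 ms

L = 1500 × 8 = 12000 bits.
Transmission delay per hop = L/R = 12000/1400000000 = 0.00857143 ms; 3 hops → 0.0257143 ms.
Propagation delays (d/s per hop): 0.113333, 8.92308e-05, 5.6e-05 ms; sum = 0.113479 ms.
Processing at 2 router(s): 2 × 2.7 ms = 5.4 ms.
End-to-end = 5.54 ms.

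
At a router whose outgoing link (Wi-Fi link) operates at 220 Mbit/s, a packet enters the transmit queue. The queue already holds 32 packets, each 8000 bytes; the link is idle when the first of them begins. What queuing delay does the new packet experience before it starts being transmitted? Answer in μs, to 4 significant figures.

Each queued packet: L/R = 64000/220000000 = 290.909 μs.
32 queued → 9309.09 μs.
Queuing delay = 9309 μs.

9309 μs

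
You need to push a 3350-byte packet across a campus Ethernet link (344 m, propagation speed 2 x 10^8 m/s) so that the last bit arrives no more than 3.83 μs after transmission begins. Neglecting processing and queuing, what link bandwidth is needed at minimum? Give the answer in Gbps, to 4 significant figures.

12.70 Gbps

L = 26800 bits.
Propagation delay = 344 / 200000000 = 1.72 μs.
Transmission budget = 3.83 − 1.72 = 2.11 μs.
R ≥ L / t_tx = 26800 bits / 2.11e-06 s = 12.70 Gbps.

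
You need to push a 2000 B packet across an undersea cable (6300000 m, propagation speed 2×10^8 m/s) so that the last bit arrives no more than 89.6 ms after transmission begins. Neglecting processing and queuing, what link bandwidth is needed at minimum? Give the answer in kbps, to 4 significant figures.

275.4 kbps

L = 16000 bits.
Propagation delay = 6300000 / 200000000 = 31.5 ms.
Transmission budget = 89.6 − 31.5 = 58.1 ms.
R ≥ L / t_tx = 16000 bits / 0.0581 s = 275.4 kbps.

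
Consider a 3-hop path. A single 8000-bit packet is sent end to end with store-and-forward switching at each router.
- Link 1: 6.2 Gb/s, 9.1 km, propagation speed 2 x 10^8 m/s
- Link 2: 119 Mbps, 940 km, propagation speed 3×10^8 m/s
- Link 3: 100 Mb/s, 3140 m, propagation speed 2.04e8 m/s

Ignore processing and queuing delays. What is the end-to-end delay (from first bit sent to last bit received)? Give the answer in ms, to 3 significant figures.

3.34 ms

Transmission delays (L/R per hop): 0.00129032, 0.0672269, 0.08 ms; sum = 0.148517 ms.
Propagation delays (d/s per hop): 0.0455, 3.13333, 0.0153922 ms; sum = 3.19423 ms.
End-to-end = 3.34 ms.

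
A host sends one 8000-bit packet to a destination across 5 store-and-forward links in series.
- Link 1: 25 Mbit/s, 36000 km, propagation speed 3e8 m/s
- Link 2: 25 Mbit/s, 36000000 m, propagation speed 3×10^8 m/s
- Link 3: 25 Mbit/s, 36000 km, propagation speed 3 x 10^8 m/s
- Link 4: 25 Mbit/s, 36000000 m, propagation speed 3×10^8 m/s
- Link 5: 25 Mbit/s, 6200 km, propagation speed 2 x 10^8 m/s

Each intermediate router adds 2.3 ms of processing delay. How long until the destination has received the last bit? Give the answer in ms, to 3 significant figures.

522 ms

Transmission delay per hop = L/R = 8000/25000000 = 0.32 ms; 5 hops → 1.6 ms.
Propagation delays (d/s per hop): 120, 120, 120, 120, 31 ms; sum = 511 ms.
Processing at 4 router(s): 4 × 2.3 ms = 9.2 ms.
End-to-end = 522 ms.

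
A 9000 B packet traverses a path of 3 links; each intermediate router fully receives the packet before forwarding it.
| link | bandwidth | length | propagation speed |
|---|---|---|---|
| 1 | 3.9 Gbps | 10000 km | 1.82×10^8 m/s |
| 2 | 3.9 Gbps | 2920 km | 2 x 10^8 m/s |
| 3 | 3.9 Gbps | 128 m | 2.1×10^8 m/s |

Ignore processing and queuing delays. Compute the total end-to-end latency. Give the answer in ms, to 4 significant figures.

L = 9000 × 8 = 72000 bits.
Transmission delay per hop = L/R = 72000/3900000000 = 0.0184615 ms; 3 hops → 0.0553846 ms.
Propagation delays (d/s per hop): 54.9451, 14.6, 0.000609524 ms; sum = 69.5457 ms.
End-to-end = 69.60 ms.

69.60 ms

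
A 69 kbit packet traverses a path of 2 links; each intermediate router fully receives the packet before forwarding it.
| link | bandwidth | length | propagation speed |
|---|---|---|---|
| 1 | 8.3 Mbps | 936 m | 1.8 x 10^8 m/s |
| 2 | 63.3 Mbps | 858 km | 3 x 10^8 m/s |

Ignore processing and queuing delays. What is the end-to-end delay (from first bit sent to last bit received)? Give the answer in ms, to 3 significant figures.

12.3 ms

L = 69000 bits.
Transmission delays (L/R per hop): 8.31325, 1.09005 ms; sum = 9.4033 ms.
Propagation delays (d/s per hop): 0.0052, 2.86 ms; sum = 2.8652 ms.
End-to-end = 12.3 ms.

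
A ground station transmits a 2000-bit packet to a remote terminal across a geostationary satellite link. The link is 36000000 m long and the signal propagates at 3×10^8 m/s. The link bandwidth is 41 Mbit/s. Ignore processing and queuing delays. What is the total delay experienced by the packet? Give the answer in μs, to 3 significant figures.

Transmission delay = L/R = 2000 / 41000000 = 48.7805 μs.
Propagation delay = d/s = 36000000 m / 300000000 m/s = 120000 μs.
Total = 120000 μs.

120000 μs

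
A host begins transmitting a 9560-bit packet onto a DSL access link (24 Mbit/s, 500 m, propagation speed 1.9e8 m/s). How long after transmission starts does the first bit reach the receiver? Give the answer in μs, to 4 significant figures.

First bit experiences only propagation delay: d/s = 500/190000000 = 2.632 μs.

2.632 μs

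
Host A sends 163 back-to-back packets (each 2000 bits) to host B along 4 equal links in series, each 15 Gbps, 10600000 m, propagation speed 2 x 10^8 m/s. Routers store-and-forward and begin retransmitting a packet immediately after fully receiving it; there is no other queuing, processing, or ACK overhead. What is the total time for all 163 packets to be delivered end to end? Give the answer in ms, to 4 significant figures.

Per-hop transmission t_tx = L/R = 2000/15000000000 = 0.000133333 ms.
Per-hop propagation t_prop = 10600000/200000000 = 53 ms.
Pipeline fill: first packet needs 4·t_tx to clear all hops; remaining 162 packets each add one t_tx.
Total = (4+163-1)·t_tx + 4·t_prop = 166·0.000133333 + 4·53 = 212.0 ms.

212.0 ms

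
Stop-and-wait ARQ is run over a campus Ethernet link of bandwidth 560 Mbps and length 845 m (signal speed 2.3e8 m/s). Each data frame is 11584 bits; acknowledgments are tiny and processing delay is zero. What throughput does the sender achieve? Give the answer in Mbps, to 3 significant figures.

413 Mbps

t_tx = L/R = 11584/560000000 = 2.06857e-05 s.
t_prop = 845/2.3e+08 = 3.67391e-06 s; RTT = 7.34783e-06 s.
Cycle = t_tx + RTT = 2.80335e-05 s.
Throughput = L / cycle = 11584 / 2.80335e-05 = 413 Mbps.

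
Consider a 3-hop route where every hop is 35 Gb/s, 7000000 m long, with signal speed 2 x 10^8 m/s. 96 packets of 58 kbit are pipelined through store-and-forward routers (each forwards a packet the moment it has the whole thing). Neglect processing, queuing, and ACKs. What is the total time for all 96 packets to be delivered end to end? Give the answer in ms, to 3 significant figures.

105 ms

Per-hop transmission t_tx = L/R = 58000/35000000000 = 0.00165714 ms.
Per-hop propagation t_prop = 7000000/200000000 = 35 ms.
Pipeline fill: first packet needs 3·t_tx to clear all hops; remaining 95 packets each add one t_tx.
Total = (3+96-1)·t_tx + 3·t_prop = 98·0.00165714 + 3·35 = 105 ms.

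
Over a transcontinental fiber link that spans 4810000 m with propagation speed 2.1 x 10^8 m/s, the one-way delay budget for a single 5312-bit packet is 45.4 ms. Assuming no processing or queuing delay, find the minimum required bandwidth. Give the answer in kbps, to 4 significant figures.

236.1 kbps

Propagation delay = 4810000 / 210000000 = 22.9048 ms.
Transmission budget = 45.4 − 22.9048 = 22.4952 ms.
R ≥ L / t_tx = 5312 bits / 0.0224952 s = 236.1 kbps.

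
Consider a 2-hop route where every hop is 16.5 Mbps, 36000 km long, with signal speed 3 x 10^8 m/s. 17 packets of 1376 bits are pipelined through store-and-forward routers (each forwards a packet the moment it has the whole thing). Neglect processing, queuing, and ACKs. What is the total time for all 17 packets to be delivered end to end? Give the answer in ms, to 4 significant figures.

241.5 ms

Per-hop transmission t_tx = L/R = 1376/16500000 = 0.0833939 ms.
Per-hop propagation t_prop = 36000000/300000000 = 120 ms.
Pipeline fill: first packet needs 2·t_tx to clear all hops; remaining 16 packets each add one t_tx.
Total = (2+17-1)·t_tx + 2·t_prop = 18·0.0833939 + 2·120 = 241.5 ms.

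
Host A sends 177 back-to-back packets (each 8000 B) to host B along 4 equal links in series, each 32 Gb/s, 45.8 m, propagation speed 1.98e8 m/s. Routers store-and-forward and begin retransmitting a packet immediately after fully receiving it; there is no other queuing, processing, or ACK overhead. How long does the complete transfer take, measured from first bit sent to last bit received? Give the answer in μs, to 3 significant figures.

Per-hop transmission t_tx = L/R = 64000/32000000000 = 2 μs.
Per-hop propagation t_prop = 45.8/198000000 = 0.231313 μs.
Pipeline fill: first packet needs 4·t_tx to clear all hops; remaining 176 packets each add one t_tx.
Total = (4+177-1)·t_tx + 4·t_prop = 180·2 + 4·0.231313 = 361 μs.

361 μs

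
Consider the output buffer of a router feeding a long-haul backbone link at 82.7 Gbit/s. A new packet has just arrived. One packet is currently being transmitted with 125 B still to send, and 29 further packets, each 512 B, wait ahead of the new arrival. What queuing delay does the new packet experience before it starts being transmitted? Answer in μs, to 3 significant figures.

Each queued packet: L/R = 4096/82700000000 = 0.0495284 μs.
29 queued → 1.43632 μs.
Plus remaining 1000 bits of current packet: 0.0120919 μs.
Queuing delay = 1.45 μs.

1.45 μs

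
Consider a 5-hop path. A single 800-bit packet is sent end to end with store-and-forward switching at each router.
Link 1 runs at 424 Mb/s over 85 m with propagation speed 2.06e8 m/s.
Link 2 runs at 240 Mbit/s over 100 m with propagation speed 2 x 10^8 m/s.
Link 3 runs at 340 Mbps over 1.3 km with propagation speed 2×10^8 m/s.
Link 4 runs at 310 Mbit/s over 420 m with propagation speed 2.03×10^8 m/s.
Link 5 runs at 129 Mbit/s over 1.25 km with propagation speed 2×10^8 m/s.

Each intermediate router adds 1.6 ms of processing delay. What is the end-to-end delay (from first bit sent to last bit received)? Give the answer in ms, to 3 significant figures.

6.43 ms

Transmission delays (L/R per hop): 0.00188679, 0.00333333, 0.00235294, 0.00258065, 0.00620155 ms; sum = 0.0163553 ms.
Propagation delays (d/s per hop): 0.000412621, 0.0005, 0.0065, 0.00206897, 0.00625 ms; sum = 0.0157316 ms.
Processing at 4 router(s): 4 × 1.6 ms = 6.4 ms.
End-to-end = 6.43 ms.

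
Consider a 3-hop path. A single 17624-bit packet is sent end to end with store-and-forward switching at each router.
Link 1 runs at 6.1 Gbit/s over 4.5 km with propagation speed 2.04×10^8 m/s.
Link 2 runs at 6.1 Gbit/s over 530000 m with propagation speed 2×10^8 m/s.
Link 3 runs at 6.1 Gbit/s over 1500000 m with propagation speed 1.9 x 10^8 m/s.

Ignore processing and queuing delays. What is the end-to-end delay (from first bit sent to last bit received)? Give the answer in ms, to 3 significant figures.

10.6 ms

Transmission delay per hop = L/R = 17624/6100000000 = 0.00288918 ms; 3 hops → 0.00866754 ms.
Propagation delays (d/s per hop): 0.0220588, 2.65, 7.89474 ms; sum = 10.5668 ms.
End-to-end = 10.6 ms.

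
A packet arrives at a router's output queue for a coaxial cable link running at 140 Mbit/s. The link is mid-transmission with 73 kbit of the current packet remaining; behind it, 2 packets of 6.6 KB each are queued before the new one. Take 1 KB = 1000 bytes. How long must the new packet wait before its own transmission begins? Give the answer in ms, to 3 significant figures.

1.28 ms

Each queued packet: L/R = 52800/140000000 = 0.377143 ms.
2 queued → 0.754286 ms.
Plus remaining 73000 bits of current packet: 0.521429 ms.
Queuing delay = 1.28 ms.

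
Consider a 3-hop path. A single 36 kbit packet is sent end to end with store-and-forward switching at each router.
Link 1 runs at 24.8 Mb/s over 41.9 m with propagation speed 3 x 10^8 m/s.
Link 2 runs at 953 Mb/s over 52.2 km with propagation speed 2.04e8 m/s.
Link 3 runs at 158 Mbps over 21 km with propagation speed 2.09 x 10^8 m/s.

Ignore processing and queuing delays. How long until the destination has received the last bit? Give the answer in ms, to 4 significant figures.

2.074 ms

L = 36000 bits.
Transmission delays (L/R per hop): 1.45161, 0.0377754, 0.227848 ms; sum = 1.71724 ms.
Propagation delays (d/s per hop): 0.000139667, 0.255882, 0.100478 ms; sum = 0.3565 ms.
End-to-end = 2.074 ms.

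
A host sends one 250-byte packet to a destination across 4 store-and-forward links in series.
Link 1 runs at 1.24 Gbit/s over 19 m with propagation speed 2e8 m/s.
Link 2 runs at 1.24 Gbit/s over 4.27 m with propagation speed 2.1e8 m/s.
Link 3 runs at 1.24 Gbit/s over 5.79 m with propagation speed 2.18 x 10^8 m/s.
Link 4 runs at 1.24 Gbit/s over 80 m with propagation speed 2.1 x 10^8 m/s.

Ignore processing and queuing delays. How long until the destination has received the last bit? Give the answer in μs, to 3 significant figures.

6.97 μs

L = 250 × 8 = 2000 bits.
Transmission delay per hop = L/R = 2000/1240000000 = 1.6129 μs; 4 hops → 6.45161 μs.
Propagation delays (d/s per hop): 0.095, 0.0203333, 0.0265596, 0.380952 μs; sum = 0.522845 μs.
End-to-end = 6.97 μs.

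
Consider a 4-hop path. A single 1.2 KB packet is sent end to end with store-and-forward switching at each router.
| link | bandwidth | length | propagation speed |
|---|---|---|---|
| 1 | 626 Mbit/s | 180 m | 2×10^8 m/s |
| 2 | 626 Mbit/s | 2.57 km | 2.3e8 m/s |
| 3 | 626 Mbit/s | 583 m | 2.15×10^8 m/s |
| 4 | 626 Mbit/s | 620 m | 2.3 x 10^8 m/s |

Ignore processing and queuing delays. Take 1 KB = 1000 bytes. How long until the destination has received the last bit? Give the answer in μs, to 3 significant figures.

78.8 μs

L = 9600 bits.
Transmission delay per hop = L/R = 9600/626000000 = 15.3355 μs; 4 hops → 61.3419 μs.
Propagation delays (d/s per hop): 0.9, 11.1739, 2.71163, 2.69565 μs; sum = 17.4812 μs.
End-to-end = 78.8 μs.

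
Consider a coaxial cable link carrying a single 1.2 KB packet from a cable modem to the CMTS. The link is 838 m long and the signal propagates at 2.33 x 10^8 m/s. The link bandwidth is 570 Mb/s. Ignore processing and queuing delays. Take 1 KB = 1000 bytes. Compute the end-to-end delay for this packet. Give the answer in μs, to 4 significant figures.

L = 9600 bits.
Transmission delay = L/R = 9600 / 570000000 = 16.8421 μs.
Propagation delay = d/s = 838 m / 233000000 m/s = 3.59657 μs.
Total = 20.44 μs.

20.44 μs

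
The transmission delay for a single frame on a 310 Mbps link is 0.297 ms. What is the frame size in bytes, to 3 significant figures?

L = R × t_tx = 310000000 b/s × 0.000297 s = 92070 bits.
In bytes: 92070 / 8 = 11500 bytes.

11500 bytes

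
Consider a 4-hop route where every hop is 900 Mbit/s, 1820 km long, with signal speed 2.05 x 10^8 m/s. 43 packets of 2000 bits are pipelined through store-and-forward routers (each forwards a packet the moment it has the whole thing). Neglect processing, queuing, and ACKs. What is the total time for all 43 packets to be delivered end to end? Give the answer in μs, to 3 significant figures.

Per-hop transmission t_tx = L/R = 2000/900000000 = 2.22222 μs.
Per-hop propagation t_prop = 1820000/2.05e+08 = 8878.05 μs.
Pipeline fill: first packet needs 4·t_tx to clear all hops; remaining 42 packets each add one t_tx.
Total = (4+43-1)·t_tx + 4·t_prop = 46·2.22222 + 4·8878.05 = 35600 μs.

35600 μs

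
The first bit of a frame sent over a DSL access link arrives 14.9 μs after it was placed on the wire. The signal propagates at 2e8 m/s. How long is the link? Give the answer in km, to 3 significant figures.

2.98 km

d = s × t_prop = 200000000 × 1.49e-05 = 2.98 km.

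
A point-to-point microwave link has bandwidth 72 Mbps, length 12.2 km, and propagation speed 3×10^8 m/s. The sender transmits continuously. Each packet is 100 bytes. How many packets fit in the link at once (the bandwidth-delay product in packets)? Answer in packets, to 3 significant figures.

Propagation delay = 12200 / 300000000 = 4.06667e-05 s.
BDP = R × t_prop = 72000000 × 4.06667e-05 = 2928 bits.
In packets of 800 bits: 3.66 packets.

3.66 packets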